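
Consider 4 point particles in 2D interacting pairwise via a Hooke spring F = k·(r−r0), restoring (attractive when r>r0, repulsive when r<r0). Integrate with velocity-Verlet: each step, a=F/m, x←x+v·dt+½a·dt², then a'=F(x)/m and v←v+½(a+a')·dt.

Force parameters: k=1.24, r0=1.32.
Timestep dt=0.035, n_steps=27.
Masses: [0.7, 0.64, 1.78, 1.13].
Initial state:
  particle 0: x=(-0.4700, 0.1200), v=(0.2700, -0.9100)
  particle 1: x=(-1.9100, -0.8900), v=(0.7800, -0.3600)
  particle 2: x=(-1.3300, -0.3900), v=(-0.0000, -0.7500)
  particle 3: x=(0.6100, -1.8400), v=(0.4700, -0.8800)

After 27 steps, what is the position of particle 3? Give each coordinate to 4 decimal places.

step 0: x0=(-0.4700, 0.1200) x1=(-1.9100, -0.8900) x2=(-1.3300, -0.3900) x3=(0.6100, -1.8400)
step 1: x0=(-0.4602, 0.0872) x1=(-1.8812, -0.9033) x2=(-1.3296, -0.4164) x3=(0.6247, -1.8695)
step 2: x0=(-0.4495, 0.0525) x1=(-1.8497, -0.9181) x2=(-1.3282, -0.4433) x3=(0.6359, -1.8963)
step 3: x0=(-0.4380, 0.0159) x1=(-1.8155, -0.9346) x2=(-1.3259, -0.4704) x3=(0.6436, -1.9206)
step 4: x0=(-0.4255, -0.0226) x1=(-1.7788, -0.9528) x2=(-1.3227, -0.4979) x3=(0.6478, -1.9422)
step 5: x0=(-0.4122, -0.0627) x1=(-1.7398, -0.9729) x2=(-1.3186, -0.5257) x3=(0.6486, -1.9612)
step 6: x0=(-0.3978, -0.1046) x1=(-1.6985, -0.9950) x2=(-1.3135, -0.5537) x3=(0.6460, -1.9777)
step 7: x0=(-0.3825, -0.1480) x1=(-1.6552, -1.0191) x2=(-1.3074, -0.5819) x3=(0.6402, -1.9917)
step 8: x0=(-0.3661, -0.1929) x1=(-1.6101, -1.0455) x2=(-1.3004, -0.6102) x3=(0.6313, -2.0033)
step 9: x0=(-0.3487, -0.2392) x1=(-1.5632, -1.0741) x2=(-1.2925, -0.6387) x3=(0.6193, -2.0126)
step 10: x0=(-0.3303, -0.2868) x1=(-1.5147, -1.1052) x2=(-1.2838, -0.6671) x3=(0.6045, -2.0197)
step 11: x0=(-0.3108, -0.3356) x1=(-1.4648, -1.1388) x2=(-1.2743, -0.6955) x3=(0.5869, -2.0248)
step 12: x0=(-0.2903, -0.3853) x1=(-1.4135, -1.1749) x2=(-1.2641, -0.7239) x3=(0.5668, -2.0279)
step 13: x0=(-0.2687, -0.4360) x1=(-1.3609, -1.2137) x2=(-1.2532, -0.7521) x3=(0.5443, -2.0292)
step 14: x0=(-0.2462, -0.4873) x1=(-1.3070, -1.2551) x2=(-1.2418, -0.7801) x3=(0.5196, -2.0288)
step 15: x0=(-0.2226, -0.5393) x1=(-1.2520, -1.2991) x2=(-1.2299, -0.8078) x3=(0.4929, -2.0269)
step 16: x0=(-0.1981, -0.5917) x1=(-1.1959, -1.3456) x2=(-1.2177, -0.8353) x3=(0.4644, -2.0238)
step 17: x0=(-0.1726, -0.6444) x1=(-1.1389, -1.3946) x2=(-1.2052, -0.8626) x3=(0.4344, -2.0195)
step 18: x0=(-0.1463, -0.6973) x1=(-1.0809, -1.4459) x2=(-1.1925, -0.8895) x3=(0.4031, -2.0143)
step 19: x0=(-0.1191, -0.7500) x1=(-1.0222, -1.4994) x2=(-1.1798, -0.9162) x3=(0.3707, -2.0083)
step 20: x0=(-0.0911, -0.8026) x1=(-0.9630, -1.5548) x2=(-1.1670, -0.9426) x3=(0.3374, -2.0018)
step 21: x0=(-0.0624, -0.8547) x1=(-0.9035, -1.6121) x2=(-1.1542, -0.9688) x3=(0.3036, -1.9949)
step 22: x0=(-0.0329, -0.9063) x1=(-0.8439, -1.6710) x2=(-1.1415, -0.9947) x3=(0.2693, -1.9878)
step 23: x0=(-0.0028, -0.9571) x1=(-0.7844, -1.7314) x2=(-1.1288, -1.0203) x3=(0.2349, -1.9807)
step 24: x0=(0.0279, -1.0069) x1=(-0.7254, -1.7932) x2=(-1.1163, -1.0458) x3=(0.2005, -1.9738)
step 25: x0=(0.0592, -1.0557) x1=(-0.6672, -1.8562) x2=(-1.1040, -1.0710) x3=(0.1663, -1.9672)
step 26: x0=(0.0911, -1.1033) x1=(-0.6099, -1.9203) x2=(-1.0917, -1.0960) x3=(0.1327, -1.9610)
step 27: x0=(0.1236, -1.1494) x1=(-0.5540, -1.9856) x2=(-1.0797, -1.1208) x3=(0.0996, -1.9554)

(0.0996, -1.9554)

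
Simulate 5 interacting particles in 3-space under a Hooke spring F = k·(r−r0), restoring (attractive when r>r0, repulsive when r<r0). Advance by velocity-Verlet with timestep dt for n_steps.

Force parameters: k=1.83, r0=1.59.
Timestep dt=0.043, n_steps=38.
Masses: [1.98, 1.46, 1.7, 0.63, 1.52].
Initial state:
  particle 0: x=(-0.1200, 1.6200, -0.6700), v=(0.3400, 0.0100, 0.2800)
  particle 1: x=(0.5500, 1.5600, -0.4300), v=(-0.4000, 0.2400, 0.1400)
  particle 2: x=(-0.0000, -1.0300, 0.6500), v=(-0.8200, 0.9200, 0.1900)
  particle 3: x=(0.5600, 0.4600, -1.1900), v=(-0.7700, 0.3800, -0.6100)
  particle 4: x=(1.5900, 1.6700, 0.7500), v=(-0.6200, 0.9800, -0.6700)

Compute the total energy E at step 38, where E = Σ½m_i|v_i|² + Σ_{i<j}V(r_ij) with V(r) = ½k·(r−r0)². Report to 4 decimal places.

11.3409

step 0: x0=(-0.1200, 1.6200, -0.6700) x1=(0.5500, 1.5600, -0.4300) x2=(-0.0000, -1.0300, 0.6500) x3=(0.5600, 0.4600, -1.1900) x4=(1.5900, 1.6700, 0.7500)
step 1: x0=(-0.1057, 1.6196, -0.6573) x1=(0.5335, 1.5691, -0.4229) x2=(-0.0341, -0.9862, 0.6565) x3=(0.5276, 0.4753, -1.2131) x4=(1.5615, 1.7102, 0.7199)
step 2: x0=(-0.0921, 1.6175, -0.6434) x1=(0.5182, 1.5760, -0.4138) x2=(-0.0658, -0.9342, 0.6596) x3=(0.4965, 0.4885, -1.2301) x4=(1.5295, 1.7463, 0.6874)
step 3: x0=(-0.0795, 1.6139, -0.6283) x1=(0.5043, 1.5806, -0.4026) x2=(-0.0951, -0.8742, 0.6594) x3=(0.4669, 0.4997, -1.2409) x4=(1.4942, 1.7784, 0.6528)
step 4: x0=(-0.0680, 1.6089, -0.6123) x1=(0.4917, 1.5830, -0.3896) x2=(-0.1220, -0.8065, 0.6559) x3=(0.4387, 0.5091, -1.2457) x4=(1.4557, 1.8066, 0.6161)
step 5: x0=(-0.0577, 1.6026, -0.5954) x1=(0.4804, 1.5834, -0.3746) x2=(-0.1464, -0.7315, 0.6492) x3=(0.4118, 0.5168, -1.2448) x4=(1.4144, 1.8309, 0.5778)
step 6: x0=(-0.0488, 1.5951, -0.5778) x1=(0.4704, 1.5820, -0.3580) x2=(-0.1685, -0.6496, 0.6395) x3=(0.3863, 0.5229, -1.2386) x4=(1.3704, 1.8516, 0.5381)
step 7: x0=(-0.0415, 1.5867, -0.5596) x1=(0.4615, 1.5788, -0.3397) x2=(-0.1883, -0.5614, 0.6268) x3=(0.3620, 0.5276, -1.2274) x4=(1.3242, 1.8687, 0.4972)
step 8: x0=(-0.0357, 1.5774, -0.5410) x1=(0.4538, 1.5740, -0.3199) x2=(-0.2058, -0.4675, 0.6115) x3=(0.3391, 0.5310, -1.2117) x4=(1.2761, 1.8825, 0.4556)
step 9: x0=(-0.0318, 1.5674, -0.5221) x1=(0.4472, 1.5678, -0.2987) x2=(-0.2213, -0.3684, 0.5938) x3=(0.3173, 0.5332, -1.1922) x4=(1.2263, 1.8934, 0.4133)
step 10: x0=(-0.0297, 1.5569, -0.5032) x1=(0.4416, 1.5604, -0.2763) x2=(-0.2349, -0.2648, 0.5740) x3=(0.2967, 0.5343, -1.1694) x4=(1.1754, 1.9015, 0.3708)
step 11: x0=(-0.0296, 1.5460, -0.4844) x1=(0.4370, 1.5519, -0.2528) x2=(-0.2467, -0.1575, 0.5523) x3=(0.2773, 0.5344, -1.1441) x4=(1.1237, 1.9074, 0.3284)
step 12: x0=(-0.0315, 1.5350, -0.4659) x1=(0.4333, 1.5424, -0.2283) x2=(-0.2570, -0.0469, 0.5292) x3=(0.2589, 0.5334, -1.1168) x4=(1.0715, 1.9113, 0.2862)
step 13: x0=(-0.0355, 1.5238, -0.4477) x1=(0.4305, 1.5321, -0.2029) x2=(-0.2660, 0.0660, 0.5049) x3=(0.2415, 0.5314, -1.0885) x4=(1.0194, 1.9138, 0.2446)
step 14: x0=(-0.0417, 1.5128, -0.4302) x1=(0.4286, 1.5212, -0.1769) x2=(-0.2740, 0.1807, 0.4799) x3=(0.2252, 0.5283, -1.0596) x4=(0.9677, 1.9153, 0.2036)
step 15: x0=(-0.0501, 1.5021, -0.4134) x1=(0.4275, 1.5096, -0.1502) x2=(-0.2812, 0.2965, 0.4545) x3=(0.2099, 0.5240, -1.0309) x4=(0.9168, 1.9163, 0.1635)
step 16: x0=(-0.0607, 1.4919, -0.3975) x1=(0.4272, 1.4974, -0.1229) x2=(-0.2880, 0.4127, 0.4292) x3=(0.1956, 0.5184, -1.0031) x4=(0.8671, 1.9174, 0.1243)
step 17: x0=(-0.0736, 1.4822, -0.3827) x1=(0.4279, 1.4846, -0.0950) x2=(-0.2947, 0.5289, 0.4043) x3=(0.1823, 0.5112, -0.9767) x4=(0.8189, 1.9190, 0.0861)
step 18: x0=(-0.0887, 1.4731, -0.3691) x1=(0.4297, 1.4711, -0.0665) x2=(-0.3016, 0.6445, 0.3802) x3=(0.1700, 0.5023, -0.9521) x4=(0.7724, 1.9217, 0.0486)
step 19: x0=(-0.1060, 1.4649, -0.3569) x1=(0.4328, 1.4569, -0.0372) x2=(-0.3092, 0.7590, 0.3572) x3=(0.1586, 0.4914, -0.9297) x4=(0.7279, 1.9262, 0.0119)
step 20: x0=(-0.1255, 1.4576, -0.3461) x1=(0.4374, 1.4417, -0.0071) x2=(-0.3178, 0.8723, 0.3358) x3=(0.1483, 0.4783, -0.9096) x4=(0.6855, 1.9327, -0.0245)
step 21: x0=(-0.1471, 1.4511, -0.3370) x1=(0.4439, 1.4255, 0.0241) x2=(-0.3278, 0.9840, 0.3162) x3=(0.1389, 0.4630, -0.8920) x4=(0.6452, 1.9417, -0.0607)
step 22: x0=(-0.1708, 1.4455, -0.3297) x1=(0.4527, 1.4082, 0.0567) x2=(-0.3396, 1.0941, 0.2986) x3=(0.1304, 0.4453, -0.8768) x4=(0.6070, 1.9534, -0.0972)
step 23: x0=(-0.1965, 1.4408, -0.3243) x1=(0.4641, 1.3894, 0.0908) x2=(-0.3534, 1.2028, 0.2832) x3=(0.1227, 0.4253, -0.8636) x4=(0.5708, 1.9680, -0.1343)
step 24: x0=(-0.2240, 1.4366, -0.3210) x1=(0.4785, 1.3692, 0.1266) x2=(-0.3696, 1.3103, 0.2702) x3=(0.1158, 0.4033, -0.8523) x4=(0.5366, 1.9854, -0.1723)
step 25: x0=(-0.2532, 1.4328, -0.3199) x1=(0.4959, 1.3474, 0.1642) x2=(-0.3883, 1.4169, 0.2597) x3=(0.1096, 0.3795, -0.8423) x4=(0.5042, 2.0055, -0.2113)
step 26: x0=(-0.2842, 1.4290, -0.3209) x1=(0.5163, 1.3238, 0.2037) x2=(-0.4095, 1.5232, 0.2516) x3=(0.1041, 0.3546, -0.8334) x4=(0.4735, 2.0282, -0.2517)
step 27: x0=(-0.3166, 1.4249, -0.3240) x1=(0.5395, 1.2984, 0.2451) x2=(-0.4330, 1.6295, 0.2457) x3=(0.0990, 0.3292, -0.8249) x4=(0.4446, 2.0532, -0.2935)
step 28: x0=(-0.3505, 1.4202, -0.3289) x1=(0.5653, 1.2714, 0.2882) x2=(-0.4586, 1.7362, 0.2419) x3=(0.0943, 0.3039, -0.8164) x4=(0.4172, 2.0800, -0.3367)
step 29: x0=(-0.3858, 1.4146, -0.3355) x1=(0.5931, 1.2428, 0.3328) x2=(-0.4859, 1.8435, 0.2399) x3=(0.0898, 0.2797, -0.8075) x4=(0.3914, 2.1084, -0.3815)
step 30: x0=(-0.4222, 1.4080, -0.3434) x1=(0.6227, 1.2130, 0.3786) x2=(-0.5145, 1.9513, 0.2393) x3=(0.0856, 0.2574, -0.7977) x4=(0.3671, 2.1380, -0.4276)
step 31: x0=(-0.4597, 1.4004, -0.3524) x1=(0.6533, 1.1821, 0.4254) x2=(-0.5442, 2.0594, 0.2398) x3=(0.0814, 0.2380, -0.7866) x4=(0.3442, 2.1683, -0.4752)
step 32: x0=(-0.4981, 1.3917, -0.3622) x1=(0.6846, 1.1506, 0.4727) x2=(-0.5746, 2.1676, 0.2413) x3=(0.0772, 0.2222, -0.7739) x4=(0.3225, 2.1990, -0.5239)
step 33: x0=(-0.5373, 1.3821, -0.3725) x1=(0.7161, 1.1189, 0.5202) x2=(-0.6052, 2.2755, 0.2434) x3=(0.0728, 0.2111, -0.7594) x4=(0.3021, 2.2296, -0.5736)
step 34: x0=(-0.5771, 1.3716, -0.3831) x1=(0.7471, 1.0873, 0.5674) x2=(-0.6356, 2.3827, 0.2460) x3=(0.0682, 0.2054, -0.7427) x4=(0.2828, 2.2597, -0.6240)
step 35: x0=(-0.6173, 1.3605, -0.3938) x1=(0.7773, 1.0564, 0.6140) x2=(-0.6656, 2.4885, 0.2488) x3=(0.0634, 0.2059, -0.7236) x4=(0.2644, 2.2890, -0.6749)
step 36: x0=(-0.6578, 1.3488, -0.4044) x1=(0.8062, 1.0265, 0.6594) x2=(-0.6947, 2.5926, 0.2517) x3=(0.0581, 0.2133, -0.7022) x4=(0.2469, 2.3171, -0.7260)
step 37: x0=(-0.6984, 1.3368, -0.4147) x1=(0.8331, 0.9981, 0.7034) x2=(-0.7227, 2.6942, 0.2545) x3=(0.0524, 0.2281, -0.6783) x4=(0.2303, 2.3438, -0.7769)
step 38: x0=(-0.7390, 1.3247, -0.4246) x1=(0.8578, 0.9718, 0.7454) x2=(-0.7492, 2.7929, 0.2571) x3=(0.0464, 0.2507, -0.6519) x4=(0.2143, 2.3688, -0.8272)
step 0 velocities: v0=(0.3400, 0.0100, 0.2800) v1=(-0.4000, 0.2400, 0.1400) v2=(-0.8200, 0.9200, 0.1900) v3=(-0.7700, 0.3800, -0.6100) v4=(-0.6200, 0.9800, -0.6700)
step 0: KE=3.3997, PE=7.9521, E=11.3517
step 38 velocities: v0=(-0.9405, -0.2806, -0.2237) v1=(0.5425, -0.5855, 0.9504) v2=(-0.5968, 2.2545, 0.0561) v3=(-0.1468, 0.6222, 0.6417) v4=(-0.3652, 0.5586, -1.1613)
step 38: KE=8.3753, PE=2.9656, E=11.3409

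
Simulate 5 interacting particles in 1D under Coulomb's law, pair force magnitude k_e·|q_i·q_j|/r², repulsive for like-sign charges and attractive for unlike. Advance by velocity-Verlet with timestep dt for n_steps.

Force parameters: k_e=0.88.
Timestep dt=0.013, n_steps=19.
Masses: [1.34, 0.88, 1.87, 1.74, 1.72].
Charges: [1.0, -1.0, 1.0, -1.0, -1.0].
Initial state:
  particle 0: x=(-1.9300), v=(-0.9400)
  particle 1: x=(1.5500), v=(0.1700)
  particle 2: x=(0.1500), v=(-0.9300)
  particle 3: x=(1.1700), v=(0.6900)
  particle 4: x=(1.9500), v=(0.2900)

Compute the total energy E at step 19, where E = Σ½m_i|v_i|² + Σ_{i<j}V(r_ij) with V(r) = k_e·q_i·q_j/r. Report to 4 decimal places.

step 0: x0=(-1.9300) x1=(1.5500) x2=(0.1500) x3=(1.1700) x4=(1.9500)
step 1: x0=(-1.9422) x1=(1.5522) x2=(0.1380) x3=(1.1786) x4=(1.9541)
step 2: x0=(-1.9544) x1=(1.5545) x2=(0.1261) x3=(1.1863) x4=(1.9588)
step 3: x0=(-1.9667) x1=(1.5569) x2=(0.1144) x3=(1.1931) x4=(1.9642)
step 4: x0=(-1.9789) x1=(1.5595) x2=(0.1029) x3=(1.1991) x4=(1.9702)
step 5: x0=(-1.9911) x1=(1.5622) x2=(0.0915) x3=(1.2042) x4=(1.9769)
step 6: x0=(-2.0033) x1=(1.5652) x2=(0.0802) x3=(1.2084) x4=(1.9842)
step 7: x0=(-2.0155) x1=(1.5685) x2=(0.0691) x3=(1.2118) x4=(1.9920)
step 8: x0=(-2.0277) x1=(1.5721) x2=(0.0581) x3=(1.2142) x4=(2.0005)
step 9: x0=(-2.0399) x1=(1.5760) x2=(0.0472) x3=(1.2158) x4=(2.0095)
step 10: x0=(-2.0521) x1=(1.5802) x2=(0.0365) x3=(1.2165) x4=(2.0192)
step 11: x0=(-2.0643) x1=(1.5848) x2=(0.0259) x3=(1.2163) x4=(2.0293)
step 12: x0=(-2.0765) x1=(1.5896) x2=(0.0154) x3=(1.2154) x4=(2.0401)
step 13: x0=(-2.0887) x1=(1.5947) x2=(0.0051) x3=(1.2136) x4=(2.0513)
step 14: x0=(-2.1010) x1=(1.6001) x2=(-0.0052) x3=(1.2110) x4=(2.0631)
step 15: x0=(-2.1132) x1=(1.6058) x2=(-0.0153) x3=(1.2077) x4=(2.0753)
step 16: x0=(-2.1254) x1=(1.6117) x2=(-0.0252) x3=(1.2037) x4=(2.0881)
step 17: x0=(-2.1376) x1=(1.6177) x2=(-0.0351) x3=(1.1990) x4=(2.1013)
step 18: x0=(-2.1498) x1=(1.6240) x2=(-0.0449) x3=(1.1936) x4=(2.1149)
step 19: x0=(-2.1620) x1=(1.6304) x2=(-0.0545) x3=(1.1876) x4=(2.1290)
step 0 velocities: v0=(-0.9400) v1=(0.1700) v2=(-0.9300) v3=(0.6900) v4=(0.2900)
step 0: KE=1.8999, PE=3.3233, E=5.2233
step 19 velocities: v0=(-0.9396) v1=(0.4950) v2=(-0.7366) v3=(-0.4836) v4=(1.1004)
step 19: KE=2.4515, PE=2.7712, E=5.2227

5.2227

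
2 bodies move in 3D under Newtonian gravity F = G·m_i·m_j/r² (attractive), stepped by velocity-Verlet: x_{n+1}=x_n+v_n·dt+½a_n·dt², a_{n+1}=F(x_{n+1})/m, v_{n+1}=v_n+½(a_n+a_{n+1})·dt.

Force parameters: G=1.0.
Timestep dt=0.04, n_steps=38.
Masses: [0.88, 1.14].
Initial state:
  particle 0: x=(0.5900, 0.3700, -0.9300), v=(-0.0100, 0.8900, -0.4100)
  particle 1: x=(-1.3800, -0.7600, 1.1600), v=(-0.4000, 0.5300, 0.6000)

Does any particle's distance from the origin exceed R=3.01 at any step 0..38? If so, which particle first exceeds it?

no

step 0: x0=(0.5900, 0.3700, -0.9300) x1=(-1.3800, -0.7600, 1.1600)
step 1: x0=(0.5895, 0.4056, -0.9463) x1=(-1.3960, -0.7388, 1.1839)
step 2: x0=(0.5890, 0.4411, -0.9625) x1=(-1.4118, -0.7175, 1.2078)
step 3: x0=(0.5883, 0.4765, -0.9786) x1=(-1.4276, -0.6962, 1.2316)
step 4: x0=(0.5875, 0.5119, -0.9946) x1=(-1.4433, -0.6748, 1.2552)
step 5: x0=(0.5865, 0.5472, -1.0104) x1=(-1.4589, -0.6534, 1.2788)
step 6: x0=(0.5855, 0.5824, -1.0262) x1=(-1.4744, -0.6319, 1.3023)
step 7: x0=(0.5844, 0.6176, -1.0418) x1=(-1.4899, -0.6104, 1.3257)
step 8: x0=(0.5832, 0.6527, -1.0573) x1=(-1.5052, -0.5888, 1.3490)
step 9: x0=(0.5819, 0.6878, -1.0727) x1=(-1.5205, -0.5672, 1.3722)
step 10: x0=(0.5805, 0.7228, -1.0879) x1=(-1.5357, -0.5455, 1.3953)
step 11: x0=(0.5790, 0.7577, -1.1031) x1=(-1.5509, -0.5238, 1.4184)
step 12: x0=(0.5774, 0.7927, -1.1182) x1=(-1.5660, -0.5021, 1.4414)
step 13: x0=(0.5757, 0.8275, -1.1332) x1=(-1.5810, -0.4803, 1.4643)
step 14: x0=(0.5740, 0.8623, -1.1480) x1=(-1.5960, -0.4585, 1.4871)
step 15: x0=(0.5722, 0.8971, -1.1628) x1=(-1.6109, -0.4367, 1.5098)
step 16: x0=(0.5703, 0.9318, -1.1775) x1=(-1.6257, -0.4148, 1.5325)
step 17: x0=(0.5683, 0.9664, -1.1921) x1=(-1.6405, -0.3928, 1.5551)
step 18: x0=(0.5662, 1.0011, -1.2066) x1=(-1.6552, -0.3709, 1.5776)
step 19: x0=(0.5641, 1.0356, -1.2210) x1=(-1.6699, -0.3489, 1.6001)
step 20: x0=(0.5619, 1.0701, -1.2353) x1=(-1.6845, -0.3268, 1.6225)
step 21: x0=(0.5596, 1.1046, -1.2495) x1=(-1.6990, -0.3048, 1.6448)
step 22: x0=(0.5573, 1.1391, -1.2636) x1=(-1.7135, -0.2827, 1.6670)
step 23: x0=(0.5549, 1.1735, -1.2777) x1=(-1.7280, -0.2606, 1.6892)
step 24: x0=(0.5524, 1.2078, -1.2917) x1=(-1.7424, -0.2384, 1.7113)
step 25: x0=(0.5499, 1.2421, -1.3055) x1=(-1.7567, -0.2162, 1.7334)
step 26: x0=(0.5473, 1.2764, -1.3193) x1=(-1.7710, -0.1940, 1.7554)
step 27: x0=(0.5446, 1.3107, -1.3331) x1=(-1.7853, -0.1717, 1.7773)
step 28: x0=(0.5419, 1.3449, -1.3467) x1=(-1.7995, -0.1495, 1.7992)
step 29: x0=(0.5391, 1.3790, -1.3603) x1=(-1.8137, -0.1272, 1.8210)
step 30: x0=(0.5363, 1.4132, -1.3738) x1=(-1.8278, -0.1048, 1.8428)
step 31: x0=(0.5334, 1.4473, -1.3872) x1=(-1.8419, -0.0825, 1.8645)
step 32: x0=(0.5305, 1.4813, -1.4005) x1=(-1.8559, -0.0601, 1.8861)
step 33: x0=(0.5275, 1.5153, -1.4138) x1=(-1.8699, -0.0377, 1.9077)
step 34: x0=(0.5244, 1.5493, -1.4270) x1=(-1.8839, -0.0152, 1.9292)
step 35: x0=(0.5213, 1.5833, -1.4401) x1=(-1.8978, 0.0073, 1.9507)
step 36: x0=(0.5182, 1.6172, -1.4531) x1=(-1.9117, 0.0297, 1.9721)
step 37: x0=(0.5150, 1.6511, -1.4661) x1=(-1.9255, 0.0523, 1.9934)
step 38: x0=(0.5117, 1.6850, -1.4790) x1=(-1.9393, 0.0748, 2.0148)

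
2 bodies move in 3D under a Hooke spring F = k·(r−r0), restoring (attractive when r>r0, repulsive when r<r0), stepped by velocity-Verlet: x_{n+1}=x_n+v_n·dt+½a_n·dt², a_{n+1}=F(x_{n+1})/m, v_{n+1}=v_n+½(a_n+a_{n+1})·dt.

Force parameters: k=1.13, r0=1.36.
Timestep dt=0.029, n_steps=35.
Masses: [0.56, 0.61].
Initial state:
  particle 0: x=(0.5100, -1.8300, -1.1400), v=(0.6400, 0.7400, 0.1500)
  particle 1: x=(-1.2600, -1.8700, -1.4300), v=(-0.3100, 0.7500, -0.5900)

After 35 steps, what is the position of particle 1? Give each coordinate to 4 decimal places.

(-1.0116, -1.0991, -1.8800)

step 0: x0=(0.5100, -1.8300, -1.1400) x1=(-1.2600, -1.8700, -1.4300)
step 1: x0=(0.5282, -1.8085, -1.1357) x1=(-1.2687, -1.8482, -1.4471)
step 2: x0=(0.5456, -1.7871, -1.1316) x1=(-1.2766, -1.8265, -1.4640)
step 3: x0=(0.5622, -1.7657, -1.1275) x1=(-1.2838, -1.8047, -1.4808)
step 4: x0=(0.5779, -1.7443, -1.1237) x1=(-1.2902, -1.7829, -1.4974)
step 5: x0=(0.5928, -1.7229, -1.1200) x1=(-1.2957, -1.7610, -1.5139)
step 6: x0=(0.6067, -1.7016, -1.1166) x1=(-1.3004, -1.7392, -1.5302)
step 7: x0=(0.6195, -1.6802, -1.1133) x1=(-1.3042, -1.7173, -1.5463)
step 8: x0=(0.6314, -1.6589, -1.1103) x1=(-1.3071, -1.6955, -1.5622)
step 9: x0=(0.6423, -1.6376, -1.1075) x1=(-1.3090, -1.6736, -1.5778)
step 10: x0=(0.6520, -1.6163, -1.1050) x1=(-1.3099, -1.6517, -1.5933)
step 11: x0=(0.6607, -1.5950, -1.1028) x1=(-1.3098, -1.6297, -1.6085)
step 12: x0=(0.6683, -1.5738, -1.1008) x1=(-1.3087, -1.6078, -1.6234)
step 13: x0=(0.6748, -1.5526, -1.0991) x1=(-1.3066, -1.5858, -1.6380)
step 14: x0=(0.6801, -1.5314, -1.0978) x1=(-1.3034, -1.5638, -1.6524)
step 15: x0=(0.6842, -1.5102, -1.0967) x1=(-1.2992, -1.5418, -1.6665)
step 16: x0=(0.6873, -1.4890, -1.0960) x1=(-1.2940, -1.5198, -1.6802)
step 17: x0=(0.6891, -1.4679, -1.0957) x1=(-1.2876, -1.4978, -1.6937)
step 18: x0=(0.6899, -1.4467, -1.0956) x1=(-1.2802, -1.4757, -1.7068)
step 19: x0=(0.6895, -1.4256, -1.0960) x1=(-1.2718, -1.4537, -1.7196)
step 20: x0=(0.6879, -1.4045, -1.0967) x1=(-1.2624, -1.4316, -1.7321)
step 21: x0=(0.6853, -1.3834, -1.0977) x1=(-1.2519, -1.4095, -1.7443)
step 22: x0=(0.6815, -1.3624, -1.0991) x1=(-1.2404, -1.3874, -1.7561)
step 23: x0=(0.6767, -1.3413, -1.1009) x1=(-1.2279, -1.3653, -1.7676)
step 24: x0=(0.6708, -1.3203, -1.1031) x1=(-1.2144, -1.3431, -1.7787)
step 25: x0=(0.6639, -1.2992, -1.1056) x1=(-1.2000, -1.3210, -1.7895)
step 26: x0=(0.6560, -1.2782, -1.1085) x1=(-1.1847, -1.2988, -1.8000)
step 27: x0=(0.6471, -1.2572, -1.1117) x1=(-1.1685, -1.2767, -1.8101)
step 28: x0=(0.6373, -1.2362, -1.1154) x1=(-1.1515, -1.2545, -1.8199)
step 29: x0=(0.6266, -1.2152, -1.1193) x1=(-1.1336, -1.2323, -1.8294)
step 30: x0=(0.6151, -1.1942, -1.1236) x1=(-1.1150, -1.2101, -1.8385)
step 31: x0=(0.6027, -1.1733, -1.1282) x1=(-1.0956, -1.1879, -1.8474)
step 32: x0=(0.5896, -1.1523, -1.1332) x1=(-1.0756, -1.1657, -1.8560)
step 33: x0=(0.5758, -1.1313, -1.1385) x1=(-1.0548, -1.1435, -1.8643)
step 34: x0=(0.5614, -1.1104, -1.1440) x1=(-1.0335, -1.1213, -1.8723)
step 35: x0=(0.5463, -1.0894, -1.1498) x1=(-1.0116, -1.0991, -1.8800)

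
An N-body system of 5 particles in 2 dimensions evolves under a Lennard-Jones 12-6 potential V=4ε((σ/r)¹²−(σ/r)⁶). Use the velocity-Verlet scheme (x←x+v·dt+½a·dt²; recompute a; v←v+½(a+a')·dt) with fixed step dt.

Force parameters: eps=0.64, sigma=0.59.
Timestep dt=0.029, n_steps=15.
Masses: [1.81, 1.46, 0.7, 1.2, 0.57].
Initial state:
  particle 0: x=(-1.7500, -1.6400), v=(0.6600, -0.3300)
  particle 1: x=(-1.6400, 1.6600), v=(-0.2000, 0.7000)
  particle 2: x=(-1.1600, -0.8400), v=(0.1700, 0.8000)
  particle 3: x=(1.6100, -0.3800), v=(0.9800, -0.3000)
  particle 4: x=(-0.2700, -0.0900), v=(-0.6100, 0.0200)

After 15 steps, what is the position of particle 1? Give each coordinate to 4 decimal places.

(-1.7269, 1.9643)

step 0: x0=(-1.7500, -1.6400) x1=(-1.6400, 1.6600) x2=(-1.1600, -0.8400) x3=(1.6100, -0.3800) x4=(-0.2700, -0.0900)
step 1: x0=(-1.7308, -1.6495) x1=(-1.6458, 1.6803) x2=(-1.1552, -0.8170) x3=(1.6384, -0.3887) x4=(-0.2878, -0.0895)
step 2: x0=(-1.7114, -1.6587) x1=(-1.6516, 1.7006) x2=(-1.1505, -0.7944) x3=(1.6668, -0.3974) x4=(-0.3059, -0.0893)
step 3: x0=(-1.6919, -1.6677) x1=(-1.6574, 1.7209) x2=(-1.1459, -0.7720) x3=(1.6952, -0.4061) x4=(-0.3244, -0.0894)
step 4: x0=(-1.6723, -1.6766) x1=(-1.6632, 1.7412) x2=(-1.1411, -0.7497) x3=(1.7236, -0.4148) x4=(-0.3433, -0.0898)
step 5: x0=(-1.6526, -1.6853) x1=(-1.6690, 1.7615) x2=(-1.1362, -0.7275) x3=(1.7520, -0.4235) x4=(-0.3627, -0.0907)
step 6: x0=(-1.6328, -1.6939) x1=(-1.6748, 1.7818) x2=(-1.1309, -0.7052) x3=(1.7804, -0.4322) x4=(-0.3828, -0.0921)
step 7: x0=(-1.6130, -1.7024) x1=(-1.6806, 1.8021) x2=(-1.1251, -0.6827) x3=(1.8088, -0.4409) x4=(-0.4037, -0.0943)
step 8: x0=(-1.5931, -1.7107) x1=(-1.6864, 1.8223) x2=(-1.1186, -0.6597) x3=(1.8372, -0.4496) x4=(-0.4257, -0.0973)
step 9: x0=(-1.5732, -1.7190) x1=(-1.6922, 1.8426) x2=(-1.1110, -0.6361) x3=(1.8656, -0.4583) x4=(-0.4491, -0.1014)
step 10: x0=(-1.5532, -1.7271) x1=(-1.6980, 1.8629) x2=(-1.1021, -0.6115) x3=(1.8940, -0.4670) x4=(-0.4743, -0.1070)
step 11: x0=(-1.5332, -1.7352) x1=(-1.7037, 1.8832) x2=(-1.0914, -0.5856) x3=(1.9224, -0.4757) x4=(-0.5018, -0.1144)
step 12: x0=(-1.5132, -1.7432) x1=(-1.7095, 1.9035) x2=(-1.0783, -0.5579) x3=(1.9508, -0.4844) x4=(-0.5323, -0.1242)
step 13: x0=(-1.4931, -1.7512) x1=(-1.7153, 1.9238) x2=(-1.0633, -0.5288) x3=(1.9792, -0.4931) x4=(-0.5652, -0.1360)
step 14: x0=(-1.4731, -1.7591) x1=(-1.7211, 1.9440) x2=(-1.0527, -0.5033) x3=(2.0076, -0.5018) x4=(-0.5928, -0.1436)
step 15: x0=(-1.4530, -1.7669) x1=(-1.7269, 1.9643) x2=(-1.0720, -0.5012) x3=(2.0360, -0.5105) x4=(-0.5836, -0.1224)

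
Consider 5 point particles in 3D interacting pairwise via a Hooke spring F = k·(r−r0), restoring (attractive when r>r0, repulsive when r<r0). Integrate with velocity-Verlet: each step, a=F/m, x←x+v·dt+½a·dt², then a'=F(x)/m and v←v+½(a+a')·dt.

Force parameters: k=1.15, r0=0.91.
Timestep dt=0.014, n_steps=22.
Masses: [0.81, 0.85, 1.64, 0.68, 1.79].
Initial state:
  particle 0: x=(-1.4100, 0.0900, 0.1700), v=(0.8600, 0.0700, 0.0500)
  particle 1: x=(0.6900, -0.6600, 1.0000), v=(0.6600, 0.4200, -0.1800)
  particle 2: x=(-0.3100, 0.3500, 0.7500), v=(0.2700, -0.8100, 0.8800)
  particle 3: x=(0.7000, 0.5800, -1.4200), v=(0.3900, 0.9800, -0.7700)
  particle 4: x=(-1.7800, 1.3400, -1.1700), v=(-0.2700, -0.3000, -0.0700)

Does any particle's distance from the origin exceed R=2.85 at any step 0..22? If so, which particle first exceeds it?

no

step 0: x0=(-1.4100, 0.0900, 0.1700) x1=(0.6900, -0.6600, 1.0000) x2=(-0.3100, 0.3500, 0.7500) x3=(0.7000, 0.5800, -1.4200) x4=(-1.7800, 1.3400, -1.1700)
step 1: x0=(-1.3976, 0.0911, 0.1706) x1=(0.6988, -0.6537, 0.9970) x2=(-0.3062, 0.3387, 0.7621) x3=(0.7049, 0.5936, -1.4301) x4=(-1.7835, 1.3356, -1.1708)
step 2: x0=(-1.3844, 0.0923, 0.1708) x1=(0.7066, -0.6466, 0.9929) x2=(-0.3025, 0.3274, 0.7739) x3=(0.7085, 0.6069, -1.4388) x4=(-1.7864, 1.3308, -1.1711)
step 3: x0=(-1.3704, 0.0937, 0.1708) x1=(0.7135, -0.6386, 0.9878) x2=(-0.2988, 0.3162, 0.7853) x3=(0.7109, 0.6199, -1.4461) x4=(-1.7887, 1.3255, -1.1710)
step 4: x0=(-1.3556, 0.0952, 0.1704) x1=(0.7194, -0.6298, 0.9817) x2=(-0.2952, 0.3051, 0.7963) x3=(0.7122, 0.6326, -1.4519) x4=(-1.7904, 1.3199, -1.1705)
step 5: x0=(-1.3402, 0.0969, 0.1698) x1=(0.7244, -0.6201, 0.9746) x2=(-0.2916, 0.2940, 0.8069) x3=(0.7122, 0.6450, -1.4564) x4=(-1.7915, 1.3138, -1.1695)
step 6: x0=(-1.3239, 0.0988, 0.1688) x1=(0.7285, -0.6097, 0.9665) x2=(-0.2880, 0.2830, 0.8171) x3=(0.7110, 0.6571, -1.4594) x4=(-1.7920, 1.3074, -1.1681)
step 7: x0=(-1.3070, 0.1009, 0.1675) x1=(0.7317, -0.5984, 0.9573) x2=(-0.2845, 0.2721, 0.8269) x3=(0.7087, 0.6688, -1.4609) x4=(-1.7919, 1.3005, -1.1662)
step 8: x0=(-1.2893, 0.1031, 0.1660) x1=(0.7339, -0.5864, 0.9472) x2=(-0.2810, 0.2612, 0.8364) x3=(0.7051, 0.6802, -1.4610) x4=(-1.7912, 1.2933, -1.1640)
step 9: x0=(-1.2709, 0.1055, 0.1641) x1=(0.7352, -0.5736, 0.9361) x2=(-0.2775, 0.2505, 0.8454) x3=(0.7004, 0.6912, -1.4597) x4=(-1.7899, 1.2856, -1.1613)
step 10: x0=(-1.2518, 0.1080, 0.1619) x1=(0.7355, -0.5600, 0.9240) x2=(-0.2741, 0.2398, 0.8540) x3=(0.6945, 0.7018, -1.4570) x4=(-1.7880, 1.2776, -1.1582)
step 11: x0=(-1.2321, 0.1108, 0.1594) x1=(0.7350, -0.5456, 0.9110) x2=(-0.2708, 0.2293, 0.8622) x3=(0.6875, 0.7121, -1.4528) x4=(-1.7855, 1.2692, -1.1546)
step 12: x0=(-1.2117, 0.1137, 0.1566) x1=(0.7336, -0.5305, 0.8970) x2=(-0.2675, 0.2188, 0.8700) x3=(0.6793, 0.7220, -1.4472) x4=(-1.7824, 1.2604, -1.1506)
step 13: x0=(-1.1907, 0.1168, 0.1535) x1=(0.7313, -0.5147, 0.8821) x2=(-0.2642, 0.2085, 0.8774) x3=(0.6701, 0.7314, -1.4402) x4=(-1.7787, 1.2512, -1.1462)
step 14: x0=(-1.1691, 0.1200, 0.1501) x1=(0.7281, -0.4982, 0.8662) x2=(-0.2610, 0.1982, 0.8843) x3=(0.6597, 0.7405, -1.4318) x4=(-1.7744, 1.2417, -1.1414)
step 15: x0=(-1.1468, 0.1234, 0.1464) x1=(0.7241, -0.4809, 0.8495) x2=(-0.2579, 0.1881, 0.8909) x3=(0.6482, 0.7492, -1.4220) x4=(-1.7695, 1.2318, -1.1362)
step 16: x0=(-1.1240, 0.1270, 0.1424) x1=(0.7192, -0.4630, 0.8319) x2=(-0.2547, 0.1781, 0.8970) x3=(0.6357, 0.7574, -1.4109) x4=(-1.7640, 1.2215, -1.1305)
step 17: x0=(-1.1006, 0.1308, 0.1381) x1=(0.7134, -0.4444, 0.8134) x2=(-0.2517, 0.1683, 0.9027) x3=(0.6222, 0.7653, -1.3984) x4=(-1.7579, 1.2109, -1.1244)
step 18: x0=(-1.0767, 0.1347, 0.1335) x1=(0.7069, -0.4252, 0.7940) x2=(-0.2487, 0.1585, 0.9081) x3=(0.6076, 0.7727, -1.3846) x4=(-1.7512, 1.1999, -1.1180)
step 19: x0=(-1.0523, 0.1388, 0.1287) x1=(0.6995, -0.4053, 0.7738) x2=(-0.2458, 0.1489, 0.9130) x3=(0.5920, 0.7797, -1.3694) x4=(-1.7440, 1.1887, -1.1111)
step 20: x0=(-1.0274, 0.1431, 0.1235) x1=(0.6914, -0.3848, 0.7528) x2=(-0.2429, 0.1394, 0.9175) x3=(0.5755, 0.7862, -1.3530) x4=(-1.7361, 1.1770, -1.1038)
step 21: x0=(-1.0021, 0.1475, 0.1181) x1=(0.6825, -0.3637, 0.7310) x2=(-0.2401, 0.1301, 0.9215) x3=(0.5581, 0.7924, -1.3353) x4=(-1.7277, 1.1651, -1.0961)
step 22: x0=(-0.9763, 0.1521, 0.1124) x1=(0.6728, -0.3421, 0.7085) x2=(-0.2373, 0.1209, 0.9252) x3=(0.5397, 0.7981, -1.3164) x4=(-1.7187, 1.1528, -1.0881)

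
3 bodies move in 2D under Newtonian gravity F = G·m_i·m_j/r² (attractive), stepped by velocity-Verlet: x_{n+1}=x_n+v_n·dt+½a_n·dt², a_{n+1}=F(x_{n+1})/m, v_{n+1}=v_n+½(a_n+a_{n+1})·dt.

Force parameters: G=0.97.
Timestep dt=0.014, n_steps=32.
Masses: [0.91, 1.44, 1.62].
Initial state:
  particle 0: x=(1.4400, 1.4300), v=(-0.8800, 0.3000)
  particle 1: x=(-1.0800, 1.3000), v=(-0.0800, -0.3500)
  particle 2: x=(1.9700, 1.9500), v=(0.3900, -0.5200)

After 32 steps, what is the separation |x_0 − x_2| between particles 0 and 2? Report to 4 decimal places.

0.7504

step 0: x0=(1.4400, 1.4300) x1=(-1.0800, 1.3000) x2=(1.9700, 1.9500)
step 1: x0=(1.4279, 1.4344) x1=(-1.0811, 1.2951) x2=(1.9753, 1.9426)
step 2: x0=(1.4161, 1.4392) x1=(-1.0821, 1.2902) x2=(1.9804, 1.9350)
step 3: x0=(1.4047, 1.4443) x1=(-1.0831, 1.2853) x2=(1.9852, 1.9272)
step 4: x0=(1.3936, 1.4498) x1=(-1.0840, 1.2805) x2=(1.9898, 1.9192)
step 5: x0=(1.3830, 1.4556) x1=(-1.0849, 1.2756) x2=(1.9941, 1.9110)
step 6: x0=(1.3727, 1.4617) x1=(-1.0857, 1.2707) x2=(1.9981, 1.9026)
step 7: x0=(1.3628, 1.4681) x1=(-1.0864, 1.2659) x2=(2.0019, 1.8940)
step 8: x0=(1.3533, 1.4748) x1=(-1.0871, 1.2611) x2=(2.0054, 1.8853)
step 9: x0=(1.3441, 1.4817) x1=(-1.0877, 1.2562) x2=(2.0086, 1.8764)
step 10: x0=(1.3354, 1.4890) x1=(-1.0883, 1.2514) x2=(2.0115, 1.8673)
step 11: x0=(1.3271, 1.4964) x1=(-1.0888, 1.2466) x2=(2.0142, 1.8581)
step 12: x0=(1.3192, 1.5041) x1=(-1.0892, 1.2418) x2=(2.0166, 1.8488)
step 13: x0=(1.3117, 1.5121) x1=(-1.0896, 1.2370) x2=(2.0187, 1.8393)
step 14: x0=(1.3046, 1.5202) x1=(-1.0899, 1.2322) x2=(2.0205, 1.8297)
step 15: x0=(1.2979, 1.5285) x1=(-1.0902, 1.2274) x2=(2.0220, 1.8200)
step 16: x0=(1.2917, 1.5370) x1=(-1.0904, 1.2227) x2=(2.0233, 1.8102)
step 17: x0=(1.2858, 1.5457) x1=(-1.0905, 1.2179) x2=(2.0242, 1.8003)
step 18: x0=(1.2804, 1.5546) x1=(-1.0906, 1.2132) x2=(2.0249, 1.7902)
step 19: x0=(1.2755, 1.5635) x1=(-1.0907, 1.2084) x2=(2.0252, 1.7801)
step 20: x0=(1.2710, 1.5727) x1=(-1.0906, 1.2037) x2=(2.0253, 1.7699)
step 21: x0=(1.2669, 1.5819) x1=(-1.0905, 1.1990) x2=(2.0250, 1.7597)
step 22: x0=(1.2633, 1.5912) x1=(-1.0904, 1.1943) x2=(2.0245, 1.7493)
step 23: x0=(1.2601, 1.6007) x1=(-1.0902, 1.1896) x2=(2.0236, 1.7389)
step 24: x0=(1.2574, 1.6102) x1=(-1.0899, 1.1849) x2=(2.0224, 1.7284)
step 25: x0=(1.2551, 1.6198) x1=(-1.0896, 1.1802) x2=(2.0210, 1.7179)
step 26: x0=(1.2533, 1.6295) x1=(-1.0892, 1.1756) x2=(2.0192, 1.7074)
step 27: x0=(1.2520, 1.6392) x1=(-1.0887, 1.1709) x2=(2.0170, 1.6968)
step 28: x0=(1.2511, 1.6489) x1=(-1.0882, 1.1663) x2=(2.0146, 1.6862)
step 29: x0=(1.2507, 1.6586) x1=(-1.0876, 1.1616) x2=(2.0118, 1.6755)
step 30: x0=(1.2509, 1.6684) x1=(-1.0870, 1.1570) x2=(2.0088, 1.6649)
step 31: x0=(1.2515, 1.6781) x1=(-1.0863, 1.1524) x2=(2.0053, 1.6542)
step 32: x0=(1.2526, 1.6878) x1=(-1.0855, 1.1478) x2=(2.0016, 1.6436)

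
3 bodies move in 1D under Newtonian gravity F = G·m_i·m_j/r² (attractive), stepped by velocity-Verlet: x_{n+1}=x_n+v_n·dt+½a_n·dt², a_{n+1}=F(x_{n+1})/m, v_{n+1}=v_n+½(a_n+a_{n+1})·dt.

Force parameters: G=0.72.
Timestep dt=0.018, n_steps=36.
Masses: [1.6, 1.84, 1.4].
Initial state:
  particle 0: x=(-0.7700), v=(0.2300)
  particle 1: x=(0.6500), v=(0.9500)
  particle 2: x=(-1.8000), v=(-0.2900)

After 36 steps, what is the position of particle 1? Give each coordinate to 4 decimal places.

step 0: x0=(-0.7700) x1=(0.6500) x2=(-1.8000)
step 1: x0=(-0.7659) x1=(0.6670) x2=(-1.8050)
step 2: x0=(-0.7619) x1=(0.6837) x2=(-1.8096)
step 3: x0=(-0.7580) x1=(0.7002) x2=(-1.8138)
step 4: x0=(-0.7542) x1=(0.7165) x2=(-1.8176)
step 5: x0=(-0.7505) x1=(0.7326) x2=(-1.8209)
step 6: x0=(-0.7468) x1=(0.7484) x2=(-1.8239)
step 7: x0=(-0.7433) x1=(0.7641) x2=(-1.8265)
step 8: x0=(-0.7398) x1=(0.7795) x2=(-1.8288)
step 9: x0=(-0.7365) x1=(0.7947) x2=(-1.8306)
step 10: x0=(-0.7332) x1=(0.8097) x2=(-1.8321)
step 11: x0=(-0.7300) x1=(0.8245) x2=(-1.8332)
step 12: x0=(-0.7269) x1=(0.8391) x2=(-1.8339)
step 13: x0=(-0.7239) x1=(0.8535) x2=(-1.8343)
step 14: x0=(-0.7210) x1=(0.8677) x2=(-1.8343)
step 15: x0=(-0.7182) x1=(0.8817) x2=(-1.8339)
step 16: x0=(-0.7154) x1=(0.8955) x2=(-1.8332)
step 17: x0=(-0.7128) x1=(0.9091) x2=(-1.8322)
step 18: x0=(-0.7103) x1=(0.9226) x2=(-1.8307)
step 19: x0=(-0.7078) x1=(0.9358) x2=(-1.8290)
step 20: x0=(-0.7055) x1=(0.9489) x2=(-1.8268)
step 21: x0=(-0.7033) x1=(0.9618) x2=(-1.8244)
step 22: x0=(-0.7012) x1=(0.9745) x2=(-1.8215)
step 23: x0=(-0.6991) x1=(0.9871) x2=(-1.8183)
step 24: x0=(-0.6972) x1=(0.9995) x2=(-1.8148)
step 25: x0=(-0.6954) x1=(1.0117) x2=(-1.8109)
step 26: x0=(-0.6938) x1=(1.0237) x2=(-1.8067)
step 27: x0=(-0.6922) x1=(1.0356) x2=(-1.8021)
step 28: x0=(-0.6908) x1=(1.0473) x2=(-1.7971)
step 29: x0=(-0.6894) x1=(1.0588) x2=(-1.7918)
step 30: x0=(-0.6883) x1=(1.0702) x2=(-1.7861)
step 31: x0=(-0.6872) x1=(1.0814) x2=(-1.7801)
step 32: x0=(-0.6863) x1=(1.0925) x2=(-1.7737)
step 33: x0=(-0.6855) x1=(1.1034) x2=(-1.7669)
step 34: x0=(-0.6849) x1=(1.1141) x2=(-1.7598)
step 35: x0=(-0.6844) x1=(1.1247) x2=(-1.7522)
step 36: x0=(-0.6841) x1=(1.1351) x2=(-1.7443)

(1.1351)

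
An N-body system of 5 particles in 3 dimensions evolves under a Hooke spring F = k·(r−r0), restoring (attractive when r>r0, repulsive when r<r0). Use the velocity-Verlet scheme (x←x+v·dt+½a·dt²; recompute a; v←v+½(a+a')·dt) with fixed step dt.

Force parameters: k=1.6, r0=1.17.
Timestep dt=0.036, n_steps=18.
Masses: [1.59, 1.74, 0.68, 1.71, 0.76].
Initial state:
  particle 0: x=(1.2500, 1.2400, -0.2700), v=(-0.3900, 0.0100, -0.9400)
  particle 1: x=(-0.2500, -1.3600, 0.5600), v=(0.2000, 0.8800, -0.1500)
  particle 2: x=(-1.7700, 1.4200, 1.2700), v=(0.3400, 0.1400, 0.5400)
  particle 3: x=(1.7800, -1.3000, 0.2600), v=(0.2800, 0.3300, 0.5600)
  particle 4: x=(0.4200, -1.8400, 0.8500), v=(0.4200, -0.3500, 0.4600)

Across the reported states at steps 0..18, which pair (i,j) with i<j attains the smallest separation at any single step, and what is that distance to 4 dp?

pair (2,4), distance 0.3829

step 0: x0=(1.2500, 1.2400, -0.2700) x1=(-0.2500, -1.3600, 0.5600) x2=(-1.7700, 1.4200, 1.2700) x3=(1.7800, -1.3000, 0.2600) x4=(0.4200, -1.8400, 0.8500)
step 1: x0=(1.2339, 1.2371, -0.3022) x1=(-0.2424, -1.3262, 0.5544) x2=(-1.7469, 1.4156, 1.2856) x3=(1.7876, -1.2861, 0.2806) x4=(0.4345, -1.8468, 0.8659)
step 2: x0=(1.2138, 1.2279, -0.3309) x1=(-0.2341, -1.2882, 0.5485) x2=(-1.7022, 1.3923, 1.2935) x3=(1.7901, -1.2683, 0.3021) x4=(0.4478, -1.8417, 0.8803)
step 3: x0=(1.1898, 1.2123, -0.3560) x1=(-0.2250, -1.2462, 0.5423) x2=(-1.6365, 1.3507, 1.2935) x3=(1.7876, -1.2466, 0.3243) x4=(0.4597, -1.8250, 0.8932)
step 4: x0=(1.1621, 1.1906, -0.3775) x1=(-0.2151, -1.2003, 0.5358) x2=(-1.5504, 1.2914, 1.2860) x3=(1.7802, -1.2211, 0.3472) x4=(0.4703, -1.7969, 0.9045)
step 5: x0=(1.1310, 1.1628, -0.3953) x1=(-0.2043, -1.1509, 0.5290) x2=(-1.4451, 1.2154, 1.2709) x3=(1.7682, -1.1920, 0.3707) x4=(0.4795, -1.7576, 0.9140)
step 6: x0=(1.0967, 1.1292, -0.4094) x1=(-0.1926, -1.0981, 0.5219) x2=(-1.3218, 1.1237, 1.2487) x3=(1.7516, -1.1593, 0.3947) x4=(0.4875, -1.7077, 0.9217)
step 7: x0=(1.0595, 1.0900, -0.4198) x1=(-0.1800, -1.0422, 0.5145) x2=(-1.1820, 1.0178, 1.2198) x3=(1.7306, -1.1233, 0.4191) x4=(0.4943, -1.6478, 0.9276)
step 8: x0=(1.0197, 1.0454, -0.4267) x1=(-0.1664, -0.9836, 0.5068) x2=(-1.0274, 0.8992, 1.1847) x3=(1.7057, -1.0843, 0.4438) x4=(0.5001, -1.5788, 0.9317)
step 9: x0=(0.9776, 0.9958, -0.4301) x1=(-0.1519, -0.9225, 0.4988) x2=(-0.8598, 0.7697, 1.1439) x3=(1.6771, -1.0423, 0.4687) x4=(0.5052, -1.5014, 0.9339)
step 10: x0=(0.9336, 0.9415, -0.4302) x1=(-0.1363, -0.8594, 0.4903) x2=(-0.6812, 0.6311, 1.0982) x3=(1.6451, -0.9978, 0.4936) x4=(0.5097, -1.4166, 0.9343)
step 11: x0=(0.8881, 0.8829, -0.4271) x1=(-0.1198, -0.7946, 0.4815) x2=(-0.4936, 0.4854, 1.0483) x3=(1.6101, -0.9509, 0.5185) x4=(0.5139, -1.3255, 0.9329)
step 12: x0=(0.8413, 0.8203, -0.4211) x1=(-0.1023, -0.7284, 0.4721) x2=(-0.2992, 0.3346, 0.9951) x3=(1.5726, -0.9020, 0.5432) x4=(0.5180, -1.2292, 0.9299)
step 13: x0=(0.7937, 0.7542, -0.4124) x1=(-0.0840, -0.6614, 0.4622) x2=(-0.0998, 0.1809, 0.9395) x3=(1.5329, -0.8514, 0.5676) x4=(0.5223, -1.1289, 0.9253)
step 14: x0=(0.7455, 0.6851, -0.4013) x1=(-0.0649, -0.5938, 0.4517) x2=(0.1029, 0.0262, 0.8824) x3=(1.4916, -0.7993, 0.5917) x4=(0.5270, -1.0258, 0.9194)
step 15: x0=(0.6970, 0.6135, -0.3881) x1=(-0.0454, -0.5261, 0.4404) x2=(0.3075, -0.1276, 0.8248) x3=(1.4491, -0.7462, 0.6152) x4=(0.5322, -0.9211, 0.9123)
step 16: x0=(0.6484, 0.5397, -0.3731) x1=(-0.0258, -0.4581, 0.4283) x2=(0.5133, -0.2792, 0.7670) x3=(1.4059, -0.6922, 0.6383) x4=(0.5380, -0.8160, 0.9045)
step 17: x0=(0.5999, 0.4643, -0.3566) x1=(-0.0065, -0.3901, 0.4155) x2=(0.7199, -0.4279, 0.7091) x3=(1.3625, -0.6378, 0.6608) x4=(0.5440, -0.7117, 0.8966)
step 18: x0=(0.5516, 0.3877, -0.3388) x1=(0.0124, -0.3217, 0.4023) x2=(0.9271, -0.5740, 0.6501) x3=(1.3195, -0.5830, 0.6826) x4=(0.5489, -0.6085, 0.8895)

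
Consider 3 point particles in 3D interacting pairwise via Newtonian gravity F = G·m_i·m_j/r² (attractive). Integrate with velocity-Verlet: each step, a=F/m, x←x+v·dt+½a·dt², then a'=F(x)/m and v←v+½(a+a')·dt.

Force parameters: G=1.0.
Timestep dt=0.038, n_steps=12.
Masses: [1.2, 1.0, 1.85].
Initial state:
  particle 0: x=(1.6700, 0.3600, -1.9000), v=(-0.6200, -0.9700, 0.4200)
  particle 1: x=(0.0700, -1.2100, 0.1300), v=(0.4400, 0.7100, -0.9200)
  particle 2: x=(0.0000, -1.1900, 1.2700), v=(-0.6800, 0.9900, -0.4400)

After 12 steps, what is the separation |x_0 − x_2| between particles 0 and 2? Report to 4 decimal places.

step 0: x0=(1.6700, 0.3600, -1.9000) x1=(0.0700, -1.2100, 0.1300) x2=(0.0000, -1.1900, 1.2700)
step 1: x0=(1.6464, 0.3231, -1.8839) x1=(0.0867, -1.1830, 0.0960) x2=(-0.0258, -1.1524, 1.2527)
step 2: x0=(1.6226, 0.2860, -1.8676) x1=(0.1033, -1.1558, 0.0638) x2=(-0.0514, -1.1147, 1.2342)
step 3: x0=(1.5986, 0.2487, -1.8510) x1=(0.1198, -1.1284, 0.0334) x2=(-0.0768, -1.0771, 1.2146)
step 4: x0=(1.5744, 0.2113, -1.8341) x1=(0.1361, -1.1008, 0.0047) x2=(-0.1021, -1.0394, 1.1939)
step 5: x0=(1.5500, 0.1737, -1.8168) x1=(0.1522, -1.0730, -0.0225) x2=(-0.1270, -1.0017, 1.1722)
step 6: x0=(1.5255, 0.1360, -1.7993) x1=(0.1680, -1.0450, -0.0481) x2=(-0.1517, -0.9641, 1.1494)
step 7: x0=(1.5007, 0.0981, -1.7815) x1=(0.1835, -1.0168, -0.0722) x2=(-0.1761, -0.9265, 1.1255)
step 8: x0=(1.4756, 0.0600, -1.7633) x1=(0.1987, -0.9883, -0.0949) x2=(-0.2002, -0.8889, 1.1007)
step 9: x0=(1.4503, 0.0217, -1.7447) x1=(0.2135, -0.9595, -0.1162) x2=(-0.2239, -0.8513, 1.0750)
step 10: x0=(1.4248, -0.0168, -1.7257) x1=(0.2280, -0.9304, -0.1363) x2=(-0.2472, -0.8138, 1.0482)
step 11: x0=(1.3989, -0.0554, -1.7063) x1=(0.2420, -0.9011, -0.1551) x2=(-0.2701, -0.7763, 1.0205)
step 12: x0=(1.3728, -0.0942, -1.6865) x1=(0.2557, -0.8714, -0.1727) x2=(-0.2926, -0.7389, 0.9919)

3.2192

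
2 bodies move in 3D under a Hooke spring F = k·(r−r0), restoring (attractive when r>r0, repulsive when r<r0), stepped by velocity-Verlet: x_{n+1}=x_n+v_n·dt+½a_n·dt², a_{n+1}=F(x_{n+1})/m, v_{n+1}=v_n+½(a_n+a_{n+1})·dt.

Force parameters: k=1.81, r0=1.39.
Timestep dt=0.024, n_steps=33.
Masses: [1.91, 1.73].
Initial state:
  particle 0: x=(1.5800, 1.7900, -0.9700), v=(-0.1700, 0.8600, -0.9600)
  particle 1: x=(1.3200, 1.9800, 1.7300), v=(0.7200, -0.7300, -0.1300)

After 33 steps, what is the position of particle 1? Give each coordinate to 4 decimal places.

step 0: x0=(1.5800, 1.7900, -0.9700) x1=(1.3200, 1.9800, 1.7300)
step 1: x0=(1.5759, 1.8107, -0.9927) x1=(1.3373, 1.9625, 1.7265)
step 2: x0=(1.5717, 1.8314, -1.0146) x1=(1.3547, 1.9449, 1.7222)
step 3: x0=(1.5675, 1.8521, -1.0358) x1=(1.3722, 1.9272, 1.7170)
step 4: x0=(1.5632, 1.8729, -1.0563) x1=(1.3897, 1.9096, 1.7111)
step 5: x0=(1.5588, 1.8936, -1.0760) x1=(1.4072, 1.8919, 1.7043)
step 6: x0=(1.5545, 1.9144, -1.0950) x1=(1.4248, 1.8743, 1.6966)
step 7: x0=(1.5500, 1.9352, -1.1132) x1=(1.4425, 1.8566, 1.6882)
step 8: x0=(1.5456, 1.9559, -1.1306) x1=(1.4602, 1.8390, 1.6788)
step 9: x0=(1.5411, 1.9766, -1.1472) x1=(1.4779, 1.8214, 1.6686)
step 10: x0=(1.5367, 1.9972, -1.1631) x1=(1.4956, 1.8039, 1.6576)
step 11: x0=(1.5322, 2.0179, -1.1782) x1=(1.5134, 1.7864, 1.6457)
step 12: x0=(1.5277, 2.0384, -1.1924) x1=(1.5311, 1.7690, 1.6329)
step 13: x0=(1.5232, 2.0589, -1.2059) x1=(1.5488, 1.7516, 1.6193)
step 14: x0=(1.5187, 2.0792, -1.2187) x1=(1.5666, 1.7344, 1.6047)
step 15: x0=(1.5142, 2.0995, -1.2306) x1=(1.5843, 1.7173, 1.5894)
step 16: x0=(1.5097, 2.1197, -1.2417) x1=(1.6020, 1.7003, 1.5731)
step 17: x0=(1.5053, 2.1398, -1.2521) x1=(1.6197, 1.6834, 1.5560)
step 18: x0=(1.5009, 2.1597, -1.2617) x1=(1.6373, 1.6667, 1.5380)
step 19: x0=(1.4965, 2.1795, -1.2705) x1=(1.6549, 1.6501, 1.5191)
step 20: x0=(1.4922, 2.1991, -1.2785) x1=(1.6725, 1.6336, 1.4994)
step 21: x0=(1.4879, 2.2186, -1.2857) x1=(1.6899, 1.6174, 1.4788)
step 22: x0=(1.4837, 2.2379, -1.2922) x1=(1.7074, 1.6013, 1.4574)
step 23: x0=(1.4796, 2.2571, -1.2979) x1=(1.7247, 1.5855, 1.4352)
step 24: x0=(1.4755, 2.2760, -1.3028) x1=(1.7420, 1.5698, 1.4121)
step 25: x0=(1.4715, 2.2948, -1.3070) x1=(1.7592, 1.5544, 1.3881)
step 26: x0=(1.4675, 2.3134, -1.3105) x1=(1.7763, 1.5391, 1.3634)
step 27: x0=(1.4637, 2.3317, -1.3132) x1=(1.7934, 1.5241, 1.3378)
step 28: x0=(1.4599, 2.3498, -1.3152) x1=(1.8103, 1.5094, 1.3115)
step 29: x0=(1.4563, 2.3677, -1.3164) x1=(1.8271, 1.4949, 1.2843)
step 30: x0=(1.4527, 2.3854, -1.3170) x1=(1.8438, 1.4807, 1.2564)
step 31: x0=(1.4493, 2.4028, -1.3169) x1=(1.8604, 1.4667, 1.2277)
step 32: x0=(1.4459, 2.4200, -1.3161) x1=(1.8769, 1.4530, 1.1982)
step 33: x0=(1.4427, 2.4369, -1.3146) x1=(1.8932, 1.4396, 1.1680)

(1.8932, 1.4396, 1.1680)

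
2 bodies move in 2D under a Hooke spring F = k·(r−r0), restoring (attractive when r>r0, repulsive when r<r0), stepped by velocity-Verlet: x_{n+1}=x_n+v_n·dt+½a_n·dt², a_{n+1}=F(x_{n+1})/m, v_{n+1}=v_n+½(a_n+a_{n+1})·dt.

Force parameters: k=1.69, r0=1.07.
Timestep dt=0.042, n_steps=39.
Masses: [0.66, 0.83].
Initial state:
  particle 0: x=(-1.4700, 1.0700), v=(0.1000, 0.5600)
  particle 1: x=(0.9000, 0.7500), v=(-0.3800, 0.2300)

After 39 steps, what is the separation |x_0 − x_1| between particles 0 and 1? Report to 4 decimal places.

step 0: x0=(-1.4700, 1.0700) x1=(0.9000, 0.7500)
step 1: x0=(-1.4628, 1.0931) x1=(0.8817, 0.7600)
step 2: x0=(-1.4499, 1.1154) x1=(0.8588, 0.7706)
step 3: x0=(-1.4313, 1.1369) x1=(0.8313, 0.7819)
step 4: x0=(-1.4072, 1.1575) x1=(0.7996, 0.7939)
step 5: x0=(-1.3780, 1.1772) x1=(0.7637, 0.8066)
step 6: x0=(-1.3438, 1.1961) x1=(0.7239, 0.8199)
step 7: x0=(-1.3050, 1.2142) x1=(0.6805, 0.8339)
step 8: x0=(-1.2621, 1.2314) x1=(0.6337, 0.8486)
step 9: x0=(-1.2153, 1.2479) x1=(0.5839, 0.8638)
step 10: x0=(-1.1651, 1.2636) x1=(0.5313, 0.8797)
step 11: x0=(-1.1119, 1.2787) x1=(0.4764, 0.8960)
step 12: x0=(-1.0563, 1.2932) x1=(0.4196, 0.9129)
step 13: x0=(-0.9987, 1.3072) x1=(0.3612, 0.9301)
step 14: x0=(-0.9396, 1.3207) x1=(0.3016, 0.9477)
step 15: x0=(-0.8795, 1.3340) x1=(0.2412, 0.9655)
step 16: x0=(-0.8190, 1.3471) x1=(0.1804, 0.9834)
step 17: x0=(-0.7585, 1.3602) x1=(0.1197, 1.0014)
step 18: x0=(-0.6985, 1.3736) x1=(0.0593, 1.0191)
step 19: x0=(-0.6394, 1.3874) x1=(-0.0003, 1.0365)
step 20: x0=(-0.5817, 1.4019) x1=(-0.0588, 1.0534)
step 21: x0=(-0.5257, 1.4175) x1=(-0.1159, 1.0693)
step 22: x0=(-0.4715, 1.4347) x1=(-0.1717, 1.0840)
step 23: x0=(-0.4190, 1.4540) x1=(-0.2260, 1.0970)
step 24: x0=(-0.3680, 1.4759) x1=(-0.2791, 1.1080)
step 25: x0=(-0.3178, 1.5008) x1=(-0.3317, 1.1165)
step 26: x0=(-0.2674, 1.5289) x1=(-0.3844, 1.1226)
step 27: x0=(-0.2162, 1.5597) x1=(-0.4377, 1.1264)
step 28: x0=(-0.1638, 1.5929) x1=(-0.4920, 1.1284)
step 29: x0=(-0.1101, 1.6279) x1=(-0.5473, 1.1288)
step 30: x0=(-0.0552, 1.6644) x1=(-0.6036, 1.1282)
step 31: x0=(0.0006, 1.7018) x1=(-0.6607, 1.1269)
step 32: x0=(0.0572, 1.7397) x1=(-0.7182, 1.1251)
step 33: x0=(0.1140, 1.7779) x1=(-0.7760, 1.1231)
step 34: x0=(0.1707, 1.8160) x1=(-0.8337, 1.1211)
step 35: x0=(0.2268, 1.8537) x1=(-0.8910, 1.1195)
step 36: x0=(0.2820, 1.8907) x1=(-0.9475, 1.1184)
step 37: x0=(0.3356, 1.9268) x1=(-1.0028, 1.1181)
step 38: x0=(0.3874, 1.9618) x1=(-1.0565, 1.1186)
step 39: x0=(0.4368, 1.9954) x1=(-1.1084, 1.1203)

1.7758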